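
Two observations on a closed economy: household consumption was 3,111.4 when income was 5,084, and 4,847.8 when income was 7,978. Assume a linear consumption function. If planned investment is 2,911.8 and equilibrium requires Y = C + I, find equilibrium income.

Y = 7432

MPC = (4847.8 − 3111.4)/(7978 − 5084) = 1736.4/2894 = 0.6
a = 3111.4 − 0.6(5084) = 61
Equilibrium: Y = 61 + 0.6Y + 2911.8
0.4Y = 2972.8, so Y = 2972.8/0.4 = 7432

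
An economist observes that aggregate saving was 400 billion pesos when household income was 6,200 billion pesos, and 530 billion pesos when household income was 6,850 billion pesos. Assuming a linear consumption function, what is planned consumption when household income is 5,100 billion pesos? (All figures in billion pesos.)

C = 4920

MPS = ΔS/ΔY = (530 − 400)/(6850 − 6200) = 130/650 = 0.2
MPC = 1 − MPS = 0.8
Autonomous saving = 400 − 0.2(6200) = -840, so a = 840
C = 840 + 0.8(5100) = 840 + 4080 = 4920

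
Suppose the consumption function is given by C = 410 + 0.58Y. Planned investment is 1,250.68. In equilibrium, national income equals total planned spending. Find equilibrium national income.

Y = C + I = 410 + 0.58Y + 1250.68
Y − 0.58Y = 1660.68
0.42Y = 1660.68, so Y = 1660.68/0.42 = 3954

Y = 3954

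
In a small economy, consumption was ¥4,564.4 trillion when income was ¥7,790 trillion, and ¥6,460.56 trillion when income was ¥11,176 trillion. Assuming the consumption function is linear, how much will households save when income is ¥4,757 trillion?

MPC = (6460.56 − 4564.4)/(11176 − 7790) = 1896.16/3386 = 0.56
a = 4564.4 − 0.56(7790) = 4564.4 − 4362.4 = 202
C = 202 + 0.56(4757) = 2865.92
S = 4757 − 2865.92 = 1891.08

S = 1891.08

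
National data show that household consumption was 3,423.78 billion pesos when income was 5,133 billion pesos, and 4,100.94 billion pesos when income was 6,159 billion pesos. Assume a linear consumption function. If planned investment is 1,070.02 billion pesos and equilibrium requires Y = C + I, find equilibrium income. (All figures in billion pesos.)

MPC = (4100.94 − 3423.78)/(6159 − 5133) = 677.16/1026 = 0.66
a = 3423.78 − 0.66(5133) = 36
Equilibrium: Y = 36 + 0.66Y + 1070.02
0.34Y = 1106.02, so Y = 1106.02/0.34 = 3253

Y = 3253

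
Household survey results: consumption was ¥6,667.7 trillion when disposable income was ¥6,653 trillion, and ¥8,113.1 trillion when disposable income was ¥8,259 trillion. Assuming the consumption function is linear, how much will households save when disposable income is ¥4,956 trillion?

MPC = (8113.1 − 6667.7)/(8259 − 6653) = 1445.4/1606 = 0.9
a = 6667.7 − 0.9(6653) = 6667.7 − 5987.7 = 680
C = 680 + 0.9(4956) = 5140.4
S = 4956 − 5140.4 = -184.4

S = -184.4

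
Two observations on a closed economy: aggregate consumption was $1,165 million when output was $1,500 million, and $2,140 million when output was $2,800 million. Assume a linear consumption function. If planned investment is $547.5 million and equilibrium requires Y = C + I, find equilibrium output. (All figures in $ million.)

MPC = (2140 − 1165)/(2800 − 1500) = 975/1300 = 0.75
a = 1165 − 0.75(1500) = 40
Equilibrium: Y = 40 + 0.75Y + 547.5
0.25Y = 587.5, so Y = 587.5/0.25 = 2350

Y = 2350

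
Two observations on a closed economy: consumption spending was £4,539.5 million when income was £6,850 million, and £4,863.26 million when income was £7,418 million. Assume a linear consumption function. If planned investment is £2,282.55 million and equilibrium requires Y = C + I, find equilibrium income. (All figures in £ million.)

Y = 6785

MPC = (4863.26 − 4539.5)/(7418 − 6850) = 323.76/568 = 0.57
a = 4539.5 − 0.57(6850) = 635
Equilibrium: Y = 635 + 0.57Y + 2282.55
0.43Y = 2917.55, so Y = 2917.55/0.43 = 6785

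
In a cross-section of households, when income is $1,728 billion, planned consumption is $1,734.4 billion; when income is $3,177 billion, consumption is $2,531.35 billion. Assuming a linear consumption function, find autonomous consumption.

MPC = ΔC/ΔY = (2531.35 − 1734.4)/(3177 − 1728) = 796.95/1449 = 0.55
a = C − MPC·Y = 1734.4 − 0.55(1728) = 1734.4 − 950.4 = 784

a = 784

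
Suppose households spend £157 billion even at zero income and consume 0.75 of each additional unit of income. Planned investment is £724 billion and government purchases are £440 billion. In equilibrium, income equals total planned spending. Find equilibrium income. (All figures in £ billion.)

Y = 5284

Y = C + I + G = 157 + 0.75Y + 724 + 440
Y − 0.75Y = 1321
0.25Y = 1321, so Y = 1321/0.25 = 5284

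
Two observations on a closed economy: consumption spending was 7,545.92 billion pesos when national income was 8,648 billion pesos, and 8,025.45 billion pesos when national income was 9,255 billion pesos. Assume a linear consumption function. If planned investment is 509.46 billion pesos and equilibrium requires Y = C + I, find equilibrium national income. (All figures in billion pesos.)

MPC = (8025.45 − 7545.92)/(9255 − 8648) = 479.53/607 = 0.79
a = 7545.92 − 0.79(8648) = 714
Equilibrium: Y = 714 + 0.79Y + 509.46
0.21Y = 1223.46, so Y = 1223.46/0.21 = 5826

Y = 5826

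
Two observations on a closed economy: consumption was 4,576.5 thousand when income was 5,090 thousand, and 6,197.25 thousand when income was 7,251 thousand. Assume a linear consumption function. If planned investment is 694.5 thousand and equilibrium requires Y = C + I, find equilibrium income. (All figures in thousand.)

Y = 5814

MPC = (6197.25 − 4576.5)/(7251 − 5090) = 1620.75/2161 = 0.75
a = 4576.5 − 0.75(5090) = 759
Equilibrium: Y = 759 + 0.75Y + 694.5
0.25Y = 1453.5, so Y = 1453.5/0.25 = 5814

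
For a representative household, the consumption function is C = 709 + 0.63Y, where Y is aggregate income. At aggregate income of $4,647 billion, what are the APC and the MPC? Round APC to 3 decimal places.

MPC = 0.63 (the slope of the consumption function)
C = 709 + 0.63(4647) = 3636.61, so APC = 3636.61/4647 = 0.783

APC = 0.783; MPC = 0.63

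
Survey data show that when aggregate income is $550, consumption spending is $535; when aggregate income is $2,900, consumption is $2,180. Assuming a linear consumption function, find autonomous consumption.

a = 150

MPC = ΔC/ΔY = (2180 − 535)/(2900 − 550) = 1645/2350 = 0.7
a = C − MPC·Y = 535 − 0.7(550) = 535 − 385 = 150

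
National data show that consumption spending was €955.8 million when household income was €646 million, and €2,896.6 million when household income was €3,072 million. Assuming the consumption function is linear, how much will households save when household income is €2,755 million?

S = 112

MPC = (2896.6 − 955.8)/(3072 − 646) = 1940.8/2426 = 0.8
a = 955.8 − 0.8(646) = 955.8 − 516.8 = 439
C = 439 + 0.8(2755) = 2643
S = 2755 − 2643 = 112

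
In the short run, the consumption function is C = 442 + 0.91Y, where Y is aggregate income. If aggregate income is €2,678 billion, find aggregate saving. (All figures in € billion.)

S = -200.98

C = 442 + 0.91(2678) = 442 + 2436.98 = 2878.98
S = Y − C = 2678 − 2878.98 = -200.98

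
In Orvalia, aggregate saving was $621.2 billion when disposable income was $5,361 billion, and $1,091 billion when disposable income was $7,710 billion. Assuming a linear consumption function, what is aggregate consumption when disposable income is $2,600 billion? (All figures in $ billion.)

MPS = ΔS/ΔY = (1091 − 621.2)/(7710 − 5361) = 469.8/2349 = 0.2
MPC = 1 − MPS = 0.8
Autonomous saving = 621.2 − 0.2(5361) = -451, so a = 451
C = 451 + 0.8(2600) = 451 + 2080 = 2531

C = 2531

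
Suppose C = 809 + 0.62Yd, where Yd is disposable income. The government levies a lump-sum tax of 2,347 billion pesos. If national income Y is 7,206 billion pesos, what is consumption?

Yd = Y − T = 7206 − 2347 = 4859
C = 809 + 0.62(4859) = 809 + 3012.58 = 3821.58

C = 3821.58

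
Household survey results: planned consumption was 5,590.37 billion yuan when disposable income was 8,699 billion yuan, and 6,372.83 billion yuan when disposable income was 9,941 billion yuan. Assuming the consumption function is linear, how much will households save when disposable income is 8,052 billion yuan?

S = 2869.24

MPC = (6372.83 − 5590.37)/(9941 − 8699) = 782.46/1242 = 0.63
a = 5590.37 − 0.63(8699) = 5590.37 − 5480.37 = 110
C = 110 + 0.63(8052) = 5182.76
S = 8052 − 5182.76 = 2869.24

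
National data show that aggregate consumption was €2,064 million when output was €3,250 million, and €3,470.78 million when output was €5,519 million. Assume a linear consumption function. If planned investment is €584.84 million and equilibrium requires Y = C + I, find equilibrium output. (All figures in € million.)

MPC = (3470.78 − 2064)/(5519 − 3250) = 1406.78/2269 = 0.62
a = 2064 − 0.62(3250) = 49
Equilibrium: Y = 49 + 0.62Y + 584.84
0.38Y = 633.84, so Y = 633.84/0.38 = 1668

Y = 1668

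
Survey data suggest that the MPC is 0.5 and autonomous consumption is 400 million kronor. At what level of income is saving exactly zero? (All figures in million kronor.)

At break-even, C = Y: 400 + 0.5Y = Y
0.5Y = 400, so Y = 400/0.5 = 800

Y = 800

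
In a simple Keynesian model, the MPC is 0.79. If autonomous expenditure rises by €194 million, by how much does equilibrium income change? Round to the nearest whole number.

ΔY ≈ 924

The multiplier is 1/(1 − MPC) = 1/0.21.
ΔY = 194/0.21 = 923.81 ≈ 924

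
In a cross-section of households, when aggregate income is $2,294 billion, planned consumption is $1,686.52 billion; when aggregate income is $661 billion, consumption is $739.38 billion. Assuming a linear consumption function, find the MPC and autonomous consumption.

MPC = ΔC/ΔY = (1686.52 − 739.38)/(2294 − 661) = 947.14/1633 = 0.58
a = C − MPC·Y = 739.38 − 0.58(661) = 739.38 − 383.38 = 356

MPC = 0.58; a = 356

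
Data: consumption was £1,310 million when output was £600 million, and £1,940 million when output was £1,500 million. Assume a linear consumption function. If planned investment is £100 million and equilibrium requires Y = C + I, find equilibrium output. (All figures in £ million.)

MPC = (1940 − 1310)/(1500 − 600) = 630/900 = 0.7
a = 1310 − 0.7(600) = 890
Equilibrium: Y = 890 + 0.7Y + 100
0.3Y = 990, so Y = 990/0.3 = 3300

Y = 3300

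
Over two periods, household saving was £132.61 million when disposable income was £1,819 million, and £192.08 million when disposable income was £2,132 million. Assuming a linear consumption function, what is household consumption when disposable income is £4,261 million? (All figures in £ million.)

C = 3664.41

MPS = ΔS/ΔY = (192.08 − 132.61)/(2132 − 1819) = 59.47/313 = 0.19
MPC = 1 − MPS = 0.81
Autonomous saving = 132.61 − 0.19(1819) = -213, so a = 213
C = 213 + 0.81(4261) = 213 + 3451.41 = 3664.41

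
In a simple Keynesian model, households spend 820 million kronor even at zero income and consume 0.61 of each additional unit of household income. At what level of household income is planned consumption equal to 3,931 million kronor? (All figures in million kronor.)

820 + 0.61Y = 3931
0.61Y = 3111, so Y = 3111/0.61 = 5100

Y = 5100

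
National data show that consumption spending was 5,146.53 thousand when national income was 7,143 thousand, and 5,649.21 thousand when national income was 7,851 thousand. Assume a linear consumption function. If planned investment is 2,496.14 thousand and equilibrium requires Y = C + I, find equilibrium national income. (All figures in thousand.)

Y = 8866

MPC = (5649.21 − 5146.53)/(7851 − 7143) = 502.68/708 = 0.71
a = 5146.53 − 0.71(7143) = 75
Equilibrium: Y = 75 + 0.71Y + 2496.14
0.29Y = 2571.14, so Y = 2571.14/0.29 = 8866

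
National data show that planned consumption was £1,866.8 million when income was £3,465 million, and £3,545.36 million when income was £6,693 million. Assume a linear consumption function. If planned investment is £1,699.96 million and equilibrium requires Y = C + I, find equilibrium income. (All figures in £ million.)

Y = 3677

MPC = (3545.36 − 1866.8)/(6693 − 3465) = 1678.56/3228 = 0.52
a = 1866.8 − 0.52(3465) = 65
Equilibrium: Y = 65 + 0.52Y + 1699.96
0.48Y = 1764.96, so Y = 1764.96/0.48 = 3677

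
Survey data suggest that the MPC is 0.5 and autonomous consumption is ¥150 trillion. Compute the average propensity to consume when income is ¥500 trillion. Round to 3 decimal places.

C = 150 + 0.5(500) = 400
APC = C/Y = 400/500 = 0.800

APC = 0.800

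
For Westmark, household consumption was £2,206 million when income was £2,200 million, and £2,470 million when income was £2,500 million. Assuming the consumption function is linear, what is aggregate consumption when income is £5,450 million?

MPC = (2470 − 2206)/(2500 − 2200) = 264/300 = 0.88
a = 2206 − 0.88(2200) = 2206 − 1936 = 270
C = 270 + 0.88(5450) = 270 + 4796 = 5066

C = 5066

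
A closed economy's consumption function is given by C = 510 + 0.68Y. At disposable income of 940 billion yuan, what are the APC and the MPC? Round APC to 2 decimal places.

APC = 1.22; MPC = 0.68

MPC = 0.68 (the slope of the consumption function)
C = 510 + 0.68(940) = 1149.2, so APC = 1149.2/940 = 1.22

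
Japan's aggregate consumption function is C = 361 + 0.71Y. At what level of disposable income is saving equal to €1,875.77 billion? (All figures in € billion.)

S = Y − C = -361 + 0.29Y
-361 + 0.29Y = 1875.77, so 0.29Y = 2236.77 and Y = 7713

Y = 7713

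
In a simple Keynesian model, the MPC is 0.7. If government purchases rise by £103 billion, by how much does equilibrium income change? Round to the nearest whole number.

ΔY ≈ 343

The multiplier is 1/(1 − MPC) = 1/0.3.
ΔY = 103/0.3 = 343.33 ≈ 343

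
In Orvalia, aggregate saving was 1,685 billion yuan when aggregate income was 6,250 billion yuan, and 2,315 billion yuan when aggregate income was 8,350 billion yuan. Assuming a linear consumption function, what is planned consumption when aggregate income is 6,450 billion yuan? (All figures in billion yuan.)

C = 4705

MPS = ΔS/ΔY = (2315 − 1685)/(8350 − 6250) = 630/2100 = 0.3
MPC = 1 − MPS = 0.7
Autonomous saving = 1685 − 0.3(6250) = -190, so a = 190
C = 190 + 0.7(6450) = 190 + 4515 = 4705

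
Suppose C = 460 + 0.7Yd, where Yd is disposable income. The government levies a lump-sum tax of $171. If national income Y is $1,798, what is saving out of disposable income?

Yd = Y − T = 1798 − 171 = 1627
C = 460 + 0.7(1627) = 460 + 1138.9 = 1598.9
S = Yd − C = 1627 − 1598.9 = 28.1

S = 28.1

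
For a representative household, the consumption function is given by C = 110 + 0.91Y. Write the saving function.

S = -110 + 0.09Y

S = Y − C = Y − (110 + 0.91Y) = -110 + (1 − 0.91)Y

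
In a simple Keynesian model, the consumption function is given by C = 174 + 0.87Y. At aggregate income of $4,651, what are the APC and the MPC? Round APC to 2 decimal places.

MPC = 0.87 (the slope of the consumption function)
C = 174 + 0.87(4651) = 4220.37, so APC = 4220.37/4651 = 0.91

APC = 0.91; MPC = 0.87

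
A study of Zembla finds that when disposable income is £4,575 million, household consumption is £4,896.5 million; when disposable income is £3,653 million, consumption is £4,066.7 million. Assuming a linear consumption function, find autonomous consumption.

a = 779

MPC = ΔC/ΔY = (4896.5 − 4066.7)/(4575 − 3653) = 829.8/922 = 0.9
a = C − MPC·Y = 4066.7 − 0.9(3653) = 4066.7 − 3287.7 = 779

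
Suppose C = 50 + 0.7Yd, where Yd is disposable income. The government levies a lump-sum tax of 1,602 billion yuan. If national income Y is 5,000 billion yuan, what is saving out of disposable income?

S = 969.4

Yd = Y − T = 5000 − 1602 = 3398
C = 50 + 0.7(3398) = 50 + 2378.6 = 2428.6
S = Yd − C = 3398 − 2428.6 = 969.4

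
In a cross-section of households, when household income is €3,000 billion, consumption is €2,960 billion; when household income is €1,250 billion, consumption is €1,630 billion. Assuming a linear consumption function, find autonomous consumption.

MPC = ΔC/ΔY = (2960 − 1630)/(3000 − 1250) = 1330/1750 = 0.76
a = C − MPC·Y = 1630 − 0.76(1250) = 1630 − 950 = 680

a = 680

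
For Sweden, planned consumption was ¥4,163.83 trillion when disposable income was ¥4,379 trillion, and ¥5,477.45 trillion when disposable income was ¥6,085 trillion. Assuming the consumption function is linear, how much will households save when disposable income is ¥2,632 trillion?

MPC = (5477.45 − 4163.83)/(6085 − 4379) = 1313.62/1706 = 0.77
a = 4163.83 − 0.77(4379) = 4163.83 − 3371.83 = 792
C = 792 + 0.77(2632) = 2818.64
S = 2632 − 2818.64 = -186.64

S = -186.64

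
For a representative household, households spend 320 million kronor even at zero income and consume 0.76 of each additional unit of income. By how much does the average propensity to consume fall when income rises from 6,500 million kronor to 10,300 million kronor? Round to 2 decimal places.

ΔAPC = 0.02

At Y = 6500: C = 320 + 0.76(6500) = 5260, APC = 5260/6500 = 0.809
At Y = 10300: C = 8148, APC = 8148/10300 = 0.791
Fall in APC = 0.809 − 0.791 = 0.018 ≈ 0.02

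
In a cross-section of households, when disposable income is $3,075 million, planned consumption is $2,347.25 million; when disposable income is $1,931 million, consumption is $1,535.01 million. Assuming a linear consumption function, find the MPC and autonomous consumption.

MPC = 0.71; a = 164

MPC = ΔC/ΔY = (2347.25 − 1535.01)/(3075 − 1931) = 812.24/1144 = 0.71
a = C − MPC·Y = 1535.01 − 0.71(1931) = 1535.01 − 1371.01 = 164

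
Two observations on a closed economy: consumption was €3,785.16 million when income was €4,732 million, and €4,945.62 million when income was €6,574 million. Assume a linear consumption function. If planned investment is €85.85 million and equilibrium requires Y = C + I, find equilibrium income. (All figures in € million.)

Y = 2405

MPC = (4945.62 − 3785.16)/(6574 − 4732) = 1160.46/1842 = 0.63
a = 3785.16 − 0.63(4732) = 804
Equilibrium: Y = 804 + 0.63Y + 85.85
0.37Y = 889.85, so Y = 889.85/0.37 = 2405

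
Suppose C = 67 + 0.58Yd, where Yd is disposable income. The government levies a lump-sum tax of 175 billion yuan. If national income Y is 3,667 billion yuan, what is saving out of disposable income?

Yd = Y − T = 3667 − 175 = 3492
C = 67 + 0.58(3492) = 67 + 2025.36 = 2092.36
S = Yd − C = 3492 − 2092.36 = 1399.64

S = 1399.64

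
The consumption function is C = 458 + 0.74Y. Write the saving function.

S = -458 + 0.26Y

S = Y − C = Y − (458 + 0.74Y) = -458 + (1 − 0.74)Y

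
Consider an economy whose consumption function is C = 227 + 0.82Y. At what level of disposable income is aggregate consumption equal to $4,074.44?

227 + 0.82Y = 4074.44
0.82Y = 3847.44, so Y = 3847.44/0.82 = 4692

Y = 4692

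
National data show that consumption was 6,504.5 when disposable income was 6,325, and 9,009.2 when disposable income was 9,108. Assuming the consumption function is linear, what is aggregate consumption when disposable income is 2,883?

MPC = (9009.2 − 6504.5)/(9108 − 6325) = 2504.7/2783 = 0.9
a = 6504.5 − 0.9(6325) = 6504.5 − 5692.5 = 812
C = 812 + 0.9(2883) = 812 + 2594.7 = 3406.7

C = 3406.7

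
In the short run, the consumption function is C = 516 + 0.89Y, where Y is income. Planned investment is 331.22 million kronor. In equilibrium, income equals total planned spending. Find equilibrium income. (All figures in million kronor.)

Y = 7702

Y = C + I = 516 + 0.89Y + 331.22
Y − 0.89Y = 847.22
0.11Y = 847.22, so Y = 847.22/0.11 = 7702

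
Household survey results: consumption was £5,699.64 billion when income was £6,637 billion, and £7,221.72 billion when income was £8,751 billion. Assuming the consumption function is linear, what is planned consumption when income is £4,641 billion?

C = 4262.52

MPC = (7221.72 − 5699.64)/(8751 − 6637) = 1522.08/2114 = 0.72
a = 5699.64 − 0.72(6637) = 5699.64 − 4778.64 = 921
C = 921 + 0.72(4641) = 921 + 3341.52 = 4262.52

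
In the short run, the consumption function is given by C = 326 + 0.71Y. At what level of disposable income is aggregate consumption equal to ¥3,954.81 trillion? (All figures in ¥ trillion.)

326 + 0.71Y = 3954.81
0.71Y = 3628.81, so Y = 3628.81/0.71 = 5111

Y = 5111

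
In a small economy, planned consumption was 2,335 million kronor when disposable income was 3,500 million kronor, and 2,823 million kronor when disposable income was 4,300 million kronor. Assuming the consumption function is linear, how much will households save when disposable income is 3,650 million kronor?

S = 1223.5

MPC = (2823 − 2335)/(4300 − 3500) = 488/800 = 0.61
a = 2335 − 0.61(3500) = 2335 − 2135 = 200
C = 200 + 0.61(3650) = 2426.5
S = 3650 − 2426.5 = 1223.5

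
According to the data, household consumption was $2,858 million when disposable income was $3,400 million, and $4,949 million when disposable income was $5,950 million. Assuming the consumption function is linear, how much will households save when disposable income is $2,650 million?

MPC = (4949 − 2858)/(5950 − 3400) = 2091/2550 = 0.82
a = 2858 − 0.82(3400) = 2858 − 2788 = 70
C = 70 + 0.82(2650) = 2243
S = 2650 − 2243 = 407

S = 407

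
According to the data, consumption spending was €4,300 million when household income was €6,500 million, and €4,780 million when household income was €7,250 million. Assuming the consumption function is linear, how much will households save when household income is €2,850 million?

S = 886

MPC = (4780 − 4300)/(7250 − 6500) = 480/750 = 0.64
a = 4300 − 0.64(6500) = 4300 − 4160 = 140
C = 140 + 0.64(2850) = 1964
S = 2850 − 1964 = 886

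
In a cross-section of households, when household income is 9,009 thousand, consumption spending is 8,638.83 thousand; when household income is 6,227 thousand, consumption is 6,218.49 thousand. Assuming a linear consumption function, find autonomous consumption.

a = 801

MPC = ΔC/ΔY = (8638.83 − 6218.49)/(9009 − 6227) = 2420.34/2782 = 0.87
a = C − MPC·Y = 6218.49 − 0.87(6227) = 6218.49 − 5417.49 = 801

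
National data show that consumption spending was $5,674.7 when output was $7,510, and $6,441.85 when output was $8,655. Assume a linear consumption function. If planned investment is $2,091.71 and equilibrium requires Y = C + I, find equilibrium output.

Y = 8287

MPC = (6441.85 − 5674.7)/(8655 − 7510) = 767.15/1145 = 0.67
a = 5674.7 − 0.67(7510) = 643
Equilibrium: Y = 643 + 0.67Y + 2091.71
0.33Y = 2734.71, so Y = 2734.71/0.33 = 8287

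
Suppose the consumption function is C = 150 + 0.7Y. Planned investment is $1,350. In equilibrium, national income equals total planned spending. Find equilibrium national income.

Y = 5000

Y = C + I = 150 + 0.7Y + 1350
Y − 0.7Y = 1500
0.3Y = 1500, so Y = 1500/0.3 = 5000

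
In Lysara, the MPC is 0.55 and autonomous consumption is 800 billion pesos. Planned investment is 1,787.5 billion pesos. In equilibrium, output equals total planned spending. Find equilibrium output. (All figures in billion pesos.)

Y = C + I = 800 + 0.55Y + 1787.5
Y − 0.55Y = 2587.5
0.45Y = 2587.5, so Y = 2587.5/0.45 = 5750

Y = 5750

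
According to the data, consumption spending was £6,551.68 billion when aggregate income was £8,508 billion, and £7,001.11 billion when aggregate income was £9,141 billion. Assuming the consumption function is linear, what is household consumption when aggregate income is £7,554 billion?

MPC = (7001.11 − 6551.68)/(9141 − 8508) = 449.43/633 = 0.71
a = 6551.68 − 0.71(8508) = 6551.68 − 6040.68 = 511
C = 511 + 0.71(7554) = 511 + 5363.34 = 5874.34

C = 5874.34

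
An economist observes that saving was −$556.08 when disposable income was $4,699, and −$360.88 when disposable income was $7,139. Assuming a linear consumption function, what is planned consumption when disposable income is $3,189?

C = 3865.88

MPS = ΔS/ΔY = (-360.88 − (-556.08))/(7139 − 4699) = 195.2/2440 = 0.08
MPC = 1 − MPS = 0.92
Autonomous saving = -556.08 − 0.08(4699) = -932, so a = 932
C = 932 + 0.92(3189) = 932 + 2933.88 = 3865.88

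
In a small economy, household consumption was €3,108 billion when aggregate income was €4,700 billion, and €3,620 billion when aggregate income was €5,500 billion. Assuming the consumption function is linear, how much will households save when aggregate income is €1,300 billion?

MPC = (3620 − 3108)/(5500 − 4700) = 512/800 = 0.64
a = 3108 − 0.64(4700) = 3108 − 3008 = 100
C = 100 + 0.64(1300) = 932
S = 1300 − 932 = 368

S = 368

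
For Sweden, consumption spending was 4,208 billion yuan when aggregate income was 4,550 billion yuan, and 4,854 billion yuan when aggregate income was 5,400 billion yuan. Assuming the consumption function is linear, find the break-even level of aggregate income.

Y = 3125

MPC = (4854 − 4208)/(5400 − 4550) = 646/850 = 0.76
a = 4208 − 0.76(4550) = 4208 − 3458 = 750
Break-even: Y = a/(1−MPC) = 750/0.24 = 3125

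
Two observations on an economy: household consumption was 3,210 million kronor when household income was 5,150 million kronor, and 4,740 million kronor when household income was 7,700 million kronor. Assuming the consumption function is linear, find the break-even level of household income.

Y = 300

MPC = (4740 − 3210)/(7700 − 5150) = 1530/2550 = 0.6
a = 3210 − 0.6(5150) = 3210 − 3090 = 120
Break-even: Y = a/(1−MPC) = 120/0.4 = 300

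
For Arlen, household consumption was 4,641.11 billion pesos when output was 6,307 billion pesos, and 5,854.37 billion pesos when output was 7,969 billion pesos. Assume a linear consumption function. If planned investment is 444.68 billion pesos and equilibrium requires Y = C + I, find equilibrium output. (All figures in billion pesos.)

MPC = (5854.37 − 4641.11)/(7969 − 6307) = 1213.26/1662 = 0.73
a = 4641.11 − 0.73(6307) = 37
Equilibrium: Y = 37 + 0.73Y + 444.68
0.27Y = 481.68, so Y = 481.68/0.27 = 1784

Y = 1784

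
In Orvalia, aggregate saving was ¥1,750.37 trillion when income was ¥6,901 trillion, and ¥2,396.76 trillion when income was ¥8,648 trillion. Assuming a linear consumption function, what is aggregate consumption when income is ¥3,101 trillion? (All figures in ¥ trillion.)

MPS = ΔS/ΔY = (2396.76 − 1750.37)/(8648 − 6901) = 646.39/1747 = 0.37
MPC = 1 − MPS = 0.63
Autonomous saving = 1750.37 − 0.37(6901) = -803, so a = 803
C = 803 + 0.63(3101) = 803 + 1953.63 = 2756.63

C = 2756.63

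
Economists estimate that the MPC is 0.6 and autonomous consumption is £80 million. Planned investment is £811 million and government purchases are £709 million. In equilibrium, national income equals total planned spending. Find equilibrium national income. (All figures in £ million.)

Y = C + I + G = 80 + 0.6Y + 811 + 709
Y − 0.6Y = 1600
0.4Y = 1600, so Y = 1600/0.4 = 4000

Y = 4000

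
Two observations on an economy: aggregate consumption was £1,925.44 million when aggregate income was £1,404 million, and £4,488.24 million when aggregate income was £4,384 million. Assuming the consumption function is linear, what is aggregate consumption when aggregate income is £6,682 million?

C = 6464.52

MPC = (4488.24 − 1925.44)/(4384 − 1404) = 2562.8/2980 = 0.86
a = 1925.44 − 0.86(1404) = 1925.44 − 1207.44 = 718
C = 718 + 0.86(6682) = 718 + 5746.52 = 6464.52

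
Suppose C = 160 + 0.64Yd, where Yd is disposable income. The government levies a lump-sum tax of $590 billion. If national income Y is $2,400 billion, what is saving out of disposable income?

S = 491.6

Yd = Y − T = 2400 − 590 = 1810
C = 160 + 0.64(1810) = 160 + 1158.4 = 1318.4
S = Yd − C = 1810 − 1318.4 = 491.6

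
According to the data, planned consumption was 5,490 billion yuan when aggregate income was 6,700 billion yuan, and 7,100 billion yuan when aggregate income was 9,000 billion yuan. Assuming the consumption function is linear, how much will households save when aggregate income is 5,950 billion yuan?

S = 985

MPC = (7100 − 5490)/(9000 − 6700) = 1610/2300 = 0.7
a = 5490 − 0.7(6700) = 5490 − 4690 = 800
C = 800 + 0.7(5950) = 4965
S = 5950 − 4965 = 985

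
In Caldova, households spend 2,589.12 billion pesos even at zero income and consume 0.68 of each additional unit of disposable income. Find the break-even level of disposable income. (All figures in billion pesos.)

At break-even, C = Y: 2589.12 + 0.68Y = Y
0.32Y = 2589.12, so Y = 2589.12/0.32 = 8091

Y = 8091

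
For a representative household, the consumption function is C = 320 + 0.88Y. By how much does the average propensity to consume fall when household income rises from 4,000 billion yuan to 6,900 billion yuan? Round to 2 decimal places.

ΔAPC = 0.03

At Y = 4000: C = 320 + 0.88(4000) = 3840, APC = 3840/4000 = 0.960
At Y = 6900: C = 6392, APC = 6392/6900 = 0.926
Fall in APC = 0.960 − 0.926 = 0.034 ≈ 0.03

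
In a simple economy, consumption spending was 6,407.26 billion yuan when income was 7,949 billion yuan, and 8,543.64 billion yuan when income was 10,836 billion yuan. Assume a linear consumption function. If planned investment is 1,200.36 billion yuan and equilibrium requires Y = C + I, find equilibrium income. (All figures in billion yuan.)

MPC = (8543.64 − 6407.26)/(10836 − 7949) = 2136.38/2887 = 0.74
a = 6407.26 − 0.74(7949) = 525
Equilibrium: Y = 525 + 0.74Y + 1200.36
0.26Y = 1725.36, so Y = 1725.36/0.26 = 6636

Y = 6636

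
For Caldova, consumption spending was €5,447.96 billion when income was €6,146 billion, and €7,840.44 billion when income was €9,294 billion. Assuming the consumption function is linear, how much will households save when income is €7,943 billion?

S = 1129.32

MPC = (7840.44 − 5447.96)/(9294 − 6146) = 2392.48/3148 = 0.76
a = 5447.96 − 0.76(6146) = 5447.96 − 4670.96 = 777
C = 777 + 0.76(7943) = 6813.68
S = 7943 − 6813.68 = 1129.32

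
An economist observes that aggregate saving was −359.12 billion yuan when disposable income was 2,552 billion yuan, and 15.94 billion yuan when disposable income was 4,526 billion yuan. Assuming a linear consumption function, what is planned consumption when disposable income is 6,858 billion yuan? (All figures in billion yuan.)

C = 6398.98

MPS = ΔS/ΔY = (15.94 − (-359.12))/(4526 − 2552) = 375.06/1974 = 0.19
MPC = 1 − MPS = 0.81
Autonomous saving = -359.12 − 0.19(2552) = -844, so a = 844
C = 844 + 0.81(6858) = 844 + 5554.98 = 6398.98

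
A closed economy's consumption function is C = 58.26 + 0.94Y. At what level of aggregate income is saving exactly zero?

Y = 971

At break-even, C = Y: 58.26 + 0.94Y = Y
0.06Y = 58.26, so Y = 58.26/0.06 = 971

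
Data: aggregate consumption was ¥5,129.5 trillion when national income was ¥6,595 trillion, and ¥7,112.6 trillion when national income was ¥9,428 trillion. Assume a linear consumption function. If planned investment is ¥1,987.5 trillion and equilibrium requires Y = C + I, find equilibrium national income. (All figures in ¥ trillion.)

Y = 8335

MPC = (7112.6 − 5129.5)/(9428 − 6595) = 1983.1/2833 = 0.7
a = 5129.5 − 0.7(6595) = 513
Equilibrium: Y = 513 + 0.7Y + 1987.5
0.3Y = 2500.5, so Y = 2500.5/0.3 = 8335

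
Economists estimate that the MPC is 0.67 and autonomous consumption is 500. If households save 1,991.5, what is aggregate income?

S = Y − C = -500 + 0.33Y
-500 + 0.33Y = 1991.5, so 0.33Y = 2491.5 and Y = 7550

Y = 7550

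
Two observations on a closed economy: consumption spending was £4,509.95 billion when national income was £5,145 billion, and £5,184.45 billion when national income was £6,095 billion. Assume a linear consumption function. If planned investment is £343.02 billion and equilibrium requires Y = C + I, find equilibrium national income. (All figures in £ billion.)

Y = 4138

MPC = (5184.45 − 4509.95)/(6095 − 5145) = 674.5/950 = 0.71
a = 4509.95 − 0.71(5145) = 857
Equilibrium: Y = 857 + 0.71Y + 343.02
0.29Y = 1200.02, so Y = 1200.02/0.29 = 4138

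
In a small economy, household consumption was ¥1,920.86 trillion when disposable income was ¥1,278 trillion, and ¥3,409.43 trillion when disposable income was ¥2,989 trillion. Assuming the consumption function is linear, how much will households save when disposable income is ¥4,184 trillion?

S = -265.08

MPC = (3409.43 − 1920.86)/(2989 − 1278) = 1488.57/1711 = 0.87
a = 1920.86 − 0.87(1278) = 1920.86 − 1111.86 = 809
C = 809 + 0.87(4184) = 4449.08
S = 4184 − 4449.08 = -265.08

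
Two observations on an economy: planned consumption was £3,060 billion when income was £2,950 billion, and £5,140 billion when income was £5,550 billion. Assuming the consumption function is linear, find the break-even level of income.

MPC = (5140 − 3060)/(5550 − 2950) = 2080/2600 = 0.8
a = 3060 − 0.8(2950) = 3060 − 2360 = 700
Break-even: Y = a/(1−MPC) = 700/0.2 = 3500

Y = 3500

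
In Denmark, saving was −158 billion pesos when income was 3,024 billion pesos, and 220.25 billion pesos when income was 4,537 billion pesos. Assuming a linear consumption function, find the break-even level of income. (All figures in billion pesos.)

Y = 3656

MPS = ΔS/ΔY = (220.25 − (-158))/(4537 − 3024) = 378.25/1513 = 0.25
MPC = 1 − MPS = 0.75
From S(3024) = -158: −a + 0.25(3024) = -158, so a = 756 − (-158) = 914
Break-even (S = 0): Y = a/MPS = 914/0.25 = 3656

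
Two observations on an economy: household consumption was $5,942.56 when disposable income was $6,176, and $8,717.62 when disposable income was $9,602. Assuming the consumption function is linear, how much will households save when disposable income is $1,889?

MPC = (8717.62 − 5942.56)/(9602 − 6176) = 2775.06/3426 = 0.81
a = 5942.56 − 0.81(6176) = 5942.56 − 5002.56 = 940
C = 940 + 0.81(1889) = 2470.09
S = 1889 − 2470.09 = -581.09

S = -581.09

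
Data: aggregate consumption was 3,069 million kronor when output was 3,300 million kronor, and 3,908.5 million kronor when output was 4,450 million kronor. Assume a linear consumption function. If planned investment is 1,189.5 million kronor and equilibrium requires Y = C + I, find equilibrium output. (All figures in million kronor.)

MPC = (3908.5 − 3069)/(4450 − 3300) = 839.5/1150 = 0.73
a = 3069 − 0.73(3300) = 660
Equilibrium: Y = 660 + 0.73Y + 1189.5
0.27Y = 1849.5, so Y = 1849.5/0.27 = 6850

Y = 6850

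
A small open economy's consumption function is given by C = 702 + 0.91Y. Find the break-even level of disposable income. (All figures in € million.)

Y = 7800

At break-even, C = Y: 702 + 0.91Y = Y
0.09Y = 702, so Y = 702/0.09 = 7800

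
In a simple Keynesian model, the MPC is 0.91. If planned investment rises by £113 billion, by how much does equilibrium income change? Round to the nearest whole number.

The multiplier is 1/(1 − MPC) = 1/0.09.
ΔY = 113/0.09 = 1255.56 ≈ 1256

ΔY ≈ 1256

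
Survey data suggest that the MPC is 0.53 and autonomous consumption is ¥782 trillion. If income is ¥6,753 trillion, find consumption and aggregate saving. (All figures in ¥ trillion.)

C = 4361.09; S = 2391.91

C = 782 + 0.53(6753) = 782 + 3579.09 = 4361.09
S = Y − C = 6753 − 4361.09 = 2391.91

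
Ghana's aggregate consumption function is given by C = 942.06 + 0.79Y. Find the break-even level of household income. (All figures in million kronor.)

Y = 4486

At break-even, C = Y: 942.06 + 0.79Y = Y
0.21Y = 942.06, so Y = 942.06/0.21 = 4486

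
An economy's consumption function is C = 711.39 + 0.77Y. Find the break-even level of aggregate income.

At break-even, C = Y: 711.39 + 0.77Y = Y
0.23Y = 711.39, so Y = 711.39/0.23 = 3093

Y = 3093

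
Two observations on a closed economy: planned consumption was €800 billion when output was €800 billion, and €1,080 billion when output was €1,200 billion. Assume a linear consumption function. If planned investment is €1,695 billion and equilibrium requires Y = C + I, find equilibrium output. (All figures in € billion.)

MPC = (1080 − 800)/(1200 − 800) = 280/400 = 0.7
a = 800 − 0.7(800) = 240
Equilibrium: Y = 240 + 0.7Y + 1695
0.3Y = 1935, so Y = 1935/0.3 = 6450

Y = 6450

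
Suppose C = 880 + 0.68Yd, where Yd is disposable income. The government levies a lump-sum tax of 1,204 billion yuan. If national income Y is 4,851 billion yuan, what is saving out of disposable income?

S = 287.04

Yd = Y − T = 4851 − 1204 = 3647
C = 880 + 0.68(3647) = 880 + 2479.96 = 3359.96
S = Yd − C = 3647 − 3359.96 = 287.04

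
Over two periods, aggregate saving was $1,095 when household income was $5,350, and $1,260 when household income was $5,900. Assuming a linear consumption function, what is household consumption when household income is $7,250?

MPS = ΔS/ΔY = (1260 − 1095)/(5900 − 5350) = 165/550 = 0.3
MPC = 1 − MPS = 0.7
Autonomous saving = 1095 − 0.3(5350) = -510, so a = 510
C = 510 + 0.7(7250) = 510 + 5075 = 5585

C = 5585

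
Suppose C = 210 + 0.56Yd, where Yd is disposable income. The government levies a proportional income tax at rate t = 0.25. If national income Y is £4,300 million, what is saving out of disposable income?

Yd = (1 − 0.25)(4300) = 0.75(4300) = 3225
C = 210 + 0.56(3225) = 210 + 1806 = 2016
S = Yd − C = 3225 − 2016 = 1209

S = 1209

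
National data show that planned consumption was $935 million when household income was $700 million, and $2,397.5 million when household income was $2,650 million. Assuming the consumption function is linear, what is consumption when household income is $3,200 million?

MPC = (2397.5 − 935)/(2650 − 700) = 1462.5/1950 = 0.75
a = 935 − 0.75(700) = 935 − 525 = 410
C = 410 + 0.75(3200) = 410 + 2400 = 2810

C = 2810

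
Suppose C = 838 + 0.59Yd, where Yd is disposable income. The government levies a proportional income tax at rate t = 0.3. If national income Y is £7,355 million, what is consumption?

C = 3875.615

Yd = (1 − 0.3)(7355) = 0.7(7355) = 5148.5
C = 838 + 0.59(5148.5) = 838 + 3037.615 = 3875.615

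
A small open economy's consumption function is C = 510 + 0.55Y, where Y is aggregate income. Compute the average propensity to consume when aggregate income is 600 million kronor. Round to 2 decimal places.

C = 510 + 0.55(600) = 840
APC = C/Y = 840/600 = 1.40

APC = 1.40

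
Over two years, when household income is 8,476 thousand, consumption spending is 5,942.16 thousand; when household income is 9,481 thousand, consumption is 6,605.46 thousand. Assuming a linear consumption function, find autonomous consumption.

a = 348

MPC = ΔC/ΔY = (6605.46 − 5942.16)/(9481 − 8476) = 663.3/1005 = 0.66
a = C − MPC·Y = 5942.16 − 0.66(8476) = 5942.16 − 5594.16 = 348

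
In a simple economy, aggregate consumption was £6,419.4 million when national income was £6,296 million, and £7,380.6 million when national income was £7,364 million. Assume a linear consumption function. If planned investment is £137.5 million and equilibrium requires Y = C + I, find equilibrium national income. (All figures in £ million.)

Y = 8905

MPC = (7380.6 − 6419.4)/(7364 − 6296) = 961.2/1068 = 0.9
a = 6419.4 − 0.9(6296) = 753
Equilibrium: Y = 753 + 0.9Y + 137.5
0.1Y = 890.5, so Y = 890.5/0.1 = 8905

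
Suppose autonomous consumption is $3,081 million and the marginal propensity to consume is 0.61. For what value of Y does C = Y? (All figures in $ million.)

Y = 7900

At break-even, C = Y: 3081 + 0.61Y = Y
0.39Y = 3081, so Y = 3081/0.39 = 7900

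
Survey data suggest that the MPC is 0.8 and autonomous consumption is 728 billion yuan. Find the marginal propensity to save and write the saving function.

MPS = 1 − MPC = 1 − 0.8 = 0.2
S = Y − C = -728 + 0.2Y

MPS = 0.2; S = -728 + 0.2Y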